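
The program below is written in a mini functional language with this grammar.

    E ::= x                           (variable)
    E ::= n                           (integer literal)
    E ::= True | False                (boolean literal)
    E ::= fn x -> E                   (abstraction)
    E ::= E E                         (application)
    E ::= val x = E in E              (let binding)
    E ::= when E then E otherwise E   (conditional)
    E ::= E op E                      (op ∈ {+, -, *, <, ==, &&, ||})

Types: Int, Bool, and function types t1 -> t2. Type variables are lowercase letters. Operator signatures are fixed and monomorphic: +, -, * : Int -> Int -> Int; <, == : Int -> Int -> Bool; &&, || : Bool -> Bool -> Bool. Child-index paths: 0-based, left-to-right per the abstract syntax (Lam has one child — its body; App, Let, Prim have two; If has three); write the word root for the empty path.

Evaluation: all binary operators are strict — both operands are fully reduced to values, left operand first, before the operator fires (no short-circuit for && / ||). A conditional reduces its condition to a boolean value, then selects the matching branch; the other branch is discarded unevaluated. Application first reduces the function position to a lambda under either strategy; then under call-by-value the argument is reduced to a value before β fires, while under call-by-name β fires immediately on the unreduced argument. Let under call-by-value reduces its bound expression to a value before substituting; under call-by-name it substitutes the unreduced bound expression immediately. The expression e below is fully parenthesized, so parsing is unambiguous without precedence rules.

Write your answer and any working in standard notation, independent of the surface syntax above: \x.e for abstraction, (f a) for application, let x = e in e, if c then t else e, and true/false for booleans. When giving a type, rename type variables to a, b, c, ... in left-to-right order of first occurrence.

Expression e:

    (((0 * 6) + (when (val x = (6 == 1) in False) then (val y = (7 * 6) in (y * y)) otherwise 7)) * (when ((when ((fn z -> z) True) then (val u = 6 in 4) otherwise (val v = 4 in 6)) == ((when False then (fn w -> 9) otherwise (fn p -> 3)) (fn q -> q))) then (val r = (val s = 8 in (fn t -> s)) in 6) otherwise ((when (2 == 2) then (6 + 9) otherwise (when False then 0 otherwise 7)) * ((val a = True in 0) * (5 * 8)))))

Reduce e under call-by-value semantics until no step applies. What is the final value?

Answer: 0

Trace:
step 0: (((0 * 6) + (if (let x = (6 == 1) in false) then (let y = (7 * 6) in (y * y)) else 7)) * (if ((if ((\z.z) true) then (let u = 6 in 4) else (let v = 4 in 6)) == ((if false then (\w.9) else (\p.3)) (\q.q))) then (let r = (let s = 8 in (\t.s)) in 6) else ((if (2 == 2) then (6 + 9) else (if false then 0 else 7)) * ((let a = true in 0) * (5 * 8)))))
step 1: [delta@0.0] ((0 + (if (let x = (6 == 1) in false) then (let y = (7 * 6) in (y * y)) else 7)) * (if ((if ((\z.z) true) then (let u = 6 in 4) else (let v = 4 in 6)) == ((if false then (\w.9) else (\p.3)) (\q.q))) then (let r = (let s = 8 in (\t.s)) in 6) else ((if (2 == 2) then (6 + 9) else (if false then 0 else 7)) * ((let a = true in 0) * (5 * 8)))))
step 2: [delta@0.1.0.0] ((0 + (if (let x = false in false) then (let y = (7 * 6) in (y * y)) else 7)) * (if ((if ((\z.z) true) then (let u = 6 in 4) else (let v = 4 in 6)) == ((if false then (\w.9) else (\p.3)) (\q.q))) then (let r = (let s = 8 in (\t.s)) in 6) else ((if (2 == 2) then (6 + 9) else (if false then 0 else 7)) * ((let a = true in 0) * (5 * 8)))))
step 3: [let@0.1.0] ((0 + (if false then (let y = (7 * 6) in (y * y)) else 7)) * (if ((if ((\z.z) true) then (let u = 6 in 4) else (let v = 4 in 6)) == ((if false then (\w.9) else (\p.3)) (\q.q))) then (let r = (let s = 8 in (\t.s)) in 6) else ((if (2 == 2) then (6 + 9) else (if false then 0 else 7)) * ((let a = true in 0) * (5 * 8)))))
step 4: [if@0.1] ((0 + 7) * (if ((if ((\z.z) true) then (let u = 6 in 4) else (let v = 4 in 6)) == ((if false then (\w.9) else (\p.3)) (\q.q))) then (let r = (let s = 8 in (\t.s)) in 6) else ((if (2 == 2) then (6 + 9) else (if false then 0 else 7)) * ((let a = true in 0) * (5 * 8)))))
step 5: [delta@0] (7 * (if ((if ((\z.z) true) then (let u = 6 in 4) else (let v = 4 in 6)) == ((if false then (\w.9) else (\p.3)) (\q.q))) then (let r = (let s = 8 in (\t.s)) in 6) else ((if (2 == 2) then (6 + 9) else (if false then 0 else 7)) * ((let a = true in 0) * (5 * 8)))))
step 6: [beta@1.0.0.0] (7 * (if ((if true then (let u = 6 in 4) else (let v = 4 in 6)) == ((if false then (\w.9) else (\p.3)) (\q.q))) then (let r = (let s = 8 in (\t.s)) in 6) else ((if (2 == 2) then (6 + 9) else (if false then 0 else 7)) * ((let a = true in 0) * (5 * 8)))))
step 7: [if@1.0.0] (7 * (if ((let u = 6 in 4) == ((if false then (\w.9) else (\p.3)) (\q.q))) then (let r = (let s = 8 in (\t.s)) in 6) else ((if (2 == 2) then (6 + 9) else (if false then 0 else 7)) * ((let a = true in 0) * (5 * 8)))))
step 8: [let@1.0.0] (7 * (if (4 == ((if false then (\w.9) else (\p.3)) (\q.q))) then (let r = (let s = 8 in (\t.s)) in 6) else ((if (2 == 2) then (6 + 9) else (if false then 0 else 7)) * ((let a = true in 0) * (5 * 8)))))
step 9: [if@1.0.1.0] (7 * (if (4 == ((\p.3) (\q.q))) then (let r = (let s = 8 in (\t.s)) in 6) else ((if (2 == 2) then (6 + 9) else (if false then 0 else 7)) * ((let a = true in 0) * (5 * 8)))))
step 10: [beta@1.0.1] (7 * (if (4 == 3) then (let r = (let s = 8 in (\t.s)) in 6) else ((if (2 == 2) then (6 + 9) else (if false then 0 else 7)) * ((let a = true in 0) * (5 * 8)))))
step 11: [delta@1.0] (7 * (if false then (let r = (let s = 8 in (\t.s)) in 6) else ((if (2 == 2) then (6 + 9) else (if false then 0 else 7)) * ((let a = true in 0) * (5 * 8)))))
step 12: [if@1] (7 * ((if (2 == 2) then (6 + 9) else (if false then 0 else 7)) * ((let a = true in 0) * (5 * 8))))
step 13: [delta@1.0.0] (7 * ((if true then (6 + 9) else (if false then 0 else 7)) * ((let a = true in 0) * (5 * 8))))
step 14: [if@1.0] (7 * ((6 + 9) * ((let a = true in 0) * (5 * 8))))
step 15: [delta@1.0] (7 * (15 * ((let a = true in 0) * (5 * 8))))
step 16: [let@1.1.0] (7 * (15 * (0 * (5 * 8))))
step 17: [delta@1.1.1] (7 * (15 * (0 * 40)))
step 18: [delta@1.1] (7 * (15 * 0))
step 19: [delta@1] (7 * 0)
step 20: [delta@root] 0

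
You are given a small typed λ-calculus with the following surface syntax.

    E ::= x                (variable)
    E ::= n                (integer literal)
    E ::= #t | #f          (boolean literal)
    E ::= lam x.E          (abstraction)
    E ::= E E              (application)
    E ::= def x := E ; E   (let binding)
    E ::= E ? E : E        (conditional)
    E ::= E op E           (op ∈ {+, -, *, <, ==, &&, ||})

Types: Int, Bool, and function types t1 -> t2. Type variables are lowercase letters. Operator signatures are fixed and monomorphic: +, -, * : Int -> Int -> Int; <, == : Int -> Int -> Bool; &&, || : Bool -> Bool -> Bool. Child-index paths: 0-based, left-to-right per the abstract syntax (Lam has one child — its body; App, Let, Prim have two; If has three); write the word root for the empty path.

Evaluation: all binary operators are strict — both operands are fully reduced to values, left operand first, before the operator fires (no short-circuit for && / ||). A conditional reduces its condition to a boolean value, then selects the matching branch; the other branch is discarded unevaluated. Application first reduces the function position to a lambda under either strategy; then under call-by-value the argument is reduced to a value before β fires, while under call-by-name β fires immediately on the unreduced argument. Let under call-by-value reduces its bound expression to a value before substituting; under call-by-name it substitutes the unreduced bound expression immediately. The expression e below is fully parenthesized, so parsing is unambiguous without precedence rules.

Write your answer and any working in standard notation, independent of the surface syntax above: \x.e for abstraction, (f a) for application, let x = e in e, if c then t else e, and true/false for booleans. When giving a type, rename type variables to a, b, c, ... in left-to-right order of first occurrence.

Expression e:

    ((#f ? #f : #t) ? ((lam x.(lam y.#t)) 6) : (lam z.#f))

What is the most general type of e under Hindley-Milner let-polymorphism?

Answer: a -> Bool

Working:
  unify Bool ~ Bool
  unify Bool ~ Bool
  unify Bool ~ Bool
\y._ : b -> Bool
\x._ : a -> b -> Bool
  unify a -> b -> Bool ~ Int -> c
  unify a ~ Int
  unify b -> Bool ~ c
_ _ : b -> Bool
\z._ : d -> Bool
  unify b -> Bool ~ d -> Bool
  unify b ~ d
  unify Bool ~ Bool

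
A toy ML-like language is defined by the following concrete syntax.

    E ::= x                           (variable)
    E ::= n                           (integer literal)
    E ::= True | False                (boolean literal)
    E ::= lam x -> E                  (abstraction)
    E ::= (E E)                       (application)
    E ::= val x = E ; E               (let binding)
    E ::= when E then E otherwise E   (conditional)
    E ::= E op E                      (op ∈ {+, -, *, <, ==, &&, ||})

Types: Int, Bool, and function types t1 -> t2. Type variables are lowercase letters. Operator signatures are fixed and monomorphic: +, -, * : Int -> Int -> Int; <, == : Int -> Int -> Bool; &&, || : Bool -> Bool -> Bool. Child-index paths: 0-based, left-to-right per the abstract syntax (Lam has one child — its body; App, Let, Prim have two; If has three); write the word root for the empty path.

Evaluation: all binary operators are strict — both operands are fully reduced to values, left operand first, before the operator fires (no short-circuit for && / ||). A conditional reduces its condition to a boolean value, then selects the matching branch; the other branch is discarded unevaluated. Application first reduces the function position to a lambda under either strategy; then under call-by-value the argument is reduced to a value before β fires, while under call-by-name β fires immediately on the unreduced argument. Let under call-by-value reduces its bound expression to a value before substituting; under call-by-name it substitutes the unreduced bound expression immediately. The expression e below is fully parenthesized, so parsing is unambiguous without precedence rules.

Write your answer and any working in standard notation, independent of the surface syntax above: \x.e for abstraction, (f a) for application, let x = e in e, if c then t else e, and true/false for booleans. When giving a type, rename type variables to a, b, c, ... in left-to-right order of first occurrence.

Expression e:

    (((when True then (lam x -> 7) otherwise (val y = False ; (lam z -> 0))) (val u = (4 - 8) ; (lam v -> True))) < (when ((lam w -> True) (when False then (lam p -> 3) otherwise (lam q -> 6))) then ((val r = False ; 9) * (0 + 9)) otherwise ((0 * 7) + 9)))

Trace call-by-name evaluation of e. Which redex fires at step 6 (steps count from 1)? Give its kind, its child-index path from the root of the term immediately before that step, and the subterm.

Derivation:
step 0: (((if true then (\x.7) else (let y = false in (\z.0))) (let u = (4 - 8) in (\v.true))) < (if ((\w.true) (if false then (\p.3) else (\q.6))) then ((let r = false in 9) * (0 + 9)) else ((0 * 7) + 9)))
step 1: [if@0.0] (((\x.7) (let u = (4 - 8) in (\v.true))) < (if ((\w.true) (if false then (\p.3) else (\q.6))) then ((let r = false in 9) * (0 + 9)) else ((0 * 7) + 9)))
step 2: [beta@0] (7 < (if ((\w.true) (if false then (\p.3) else (\q.6))) then ((let r = false in 9) * (0 + 9)) else ((0 * 7) + 9)))
step 3: [beta@1.0] (7 < (if true then ((let r = false in 9) * (0 + 9)) else ((0 * 7) + 9)))
step 4: [if@1] (7 < ((let r = false in 9) * (0 + 9)))
step 5: [let@1.0] (7 < (9 * (0 + 9)))
step 6: [delta@1.1] (7 < (9 * 9))

Answer: delta at 1.1 : (0 + 9)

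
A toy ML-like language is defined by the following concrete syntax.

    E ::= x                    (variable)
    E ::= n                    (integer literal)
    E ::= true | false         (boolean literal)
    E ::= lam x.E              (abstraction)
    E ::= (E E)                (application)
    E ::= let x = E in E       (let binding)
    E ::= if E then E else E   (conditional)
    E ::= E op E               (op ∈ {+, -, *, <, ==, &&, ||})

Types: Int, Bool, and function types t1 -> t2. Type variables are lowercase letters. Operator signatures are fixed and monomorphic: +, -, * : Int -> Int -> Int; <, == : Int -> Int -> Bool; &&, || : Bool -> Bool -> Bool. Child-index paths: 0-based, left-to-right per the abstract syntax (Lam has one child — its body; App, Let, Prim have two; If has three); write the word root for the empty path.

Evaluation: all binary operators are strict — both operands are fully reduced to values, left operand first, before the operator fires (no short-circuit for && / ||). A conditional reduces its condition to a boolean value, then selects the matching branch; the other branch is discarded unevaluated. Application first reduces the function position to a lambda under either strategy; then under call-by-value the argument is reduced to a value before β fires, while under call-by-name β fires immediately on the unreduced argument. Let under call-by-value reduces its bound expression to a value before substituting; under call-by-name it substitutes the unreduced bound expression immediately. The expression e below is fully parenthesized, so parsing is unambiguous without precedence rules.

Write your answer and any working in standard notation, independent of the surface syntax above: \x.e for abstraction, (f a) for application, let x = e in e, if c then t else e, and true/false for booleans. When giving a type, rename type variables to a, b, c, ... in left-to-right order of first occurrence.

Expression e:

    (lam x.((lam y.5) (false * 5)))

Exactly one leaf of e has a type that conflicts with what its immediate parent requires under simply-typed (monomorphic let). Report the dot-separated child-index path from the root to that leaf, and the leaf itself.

Derivation:
\y._ : b -> Int
  unify Bool ~ Int
  FAIL: mismatch Bool ~ Int

Answer: 0.1.0 : false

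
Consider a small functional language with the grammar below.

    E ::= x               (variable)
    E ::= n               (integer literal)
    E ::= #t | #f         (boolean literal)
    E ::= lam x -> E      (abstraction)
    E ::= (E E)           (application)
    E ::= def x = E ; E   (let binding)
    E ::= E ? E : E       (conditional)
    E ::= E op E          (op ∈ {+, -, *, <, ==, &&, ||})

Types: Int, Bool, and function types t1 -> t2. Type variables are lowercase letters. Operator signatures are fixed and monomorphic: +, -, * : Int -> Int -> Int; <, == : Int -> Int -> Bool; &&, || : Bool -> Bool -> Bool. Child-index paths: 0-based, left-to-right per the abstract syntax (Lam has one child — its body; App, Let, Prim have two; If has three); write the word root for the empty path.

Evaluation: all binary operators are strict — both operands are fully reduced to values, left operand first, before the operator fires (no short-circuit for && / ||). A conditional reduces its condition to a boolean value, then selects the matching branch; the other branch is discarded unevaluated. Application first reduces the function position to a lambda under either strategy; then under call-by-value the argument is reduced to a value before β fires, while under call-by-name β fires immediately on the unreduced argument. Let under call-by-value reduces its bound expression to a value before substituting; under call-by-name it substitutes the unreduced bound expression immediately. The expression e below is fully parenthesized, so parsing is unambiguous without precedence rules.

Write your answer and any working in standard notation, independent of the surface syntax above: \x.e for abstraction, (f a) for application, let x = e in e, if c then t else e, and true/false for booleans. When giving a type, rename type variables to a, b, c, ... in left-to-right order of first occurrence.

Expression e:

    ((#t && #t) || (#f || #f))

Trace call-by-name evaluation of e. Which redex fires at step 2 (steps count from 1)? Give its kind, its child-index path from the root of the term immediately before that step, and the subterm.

Answer: delta at 1 : (false || false)

Trace:
step 0: ((true && true) || (false || false))
step 1: [delta@0] (true || (false || false))
step 2: [delta@1] (true || false)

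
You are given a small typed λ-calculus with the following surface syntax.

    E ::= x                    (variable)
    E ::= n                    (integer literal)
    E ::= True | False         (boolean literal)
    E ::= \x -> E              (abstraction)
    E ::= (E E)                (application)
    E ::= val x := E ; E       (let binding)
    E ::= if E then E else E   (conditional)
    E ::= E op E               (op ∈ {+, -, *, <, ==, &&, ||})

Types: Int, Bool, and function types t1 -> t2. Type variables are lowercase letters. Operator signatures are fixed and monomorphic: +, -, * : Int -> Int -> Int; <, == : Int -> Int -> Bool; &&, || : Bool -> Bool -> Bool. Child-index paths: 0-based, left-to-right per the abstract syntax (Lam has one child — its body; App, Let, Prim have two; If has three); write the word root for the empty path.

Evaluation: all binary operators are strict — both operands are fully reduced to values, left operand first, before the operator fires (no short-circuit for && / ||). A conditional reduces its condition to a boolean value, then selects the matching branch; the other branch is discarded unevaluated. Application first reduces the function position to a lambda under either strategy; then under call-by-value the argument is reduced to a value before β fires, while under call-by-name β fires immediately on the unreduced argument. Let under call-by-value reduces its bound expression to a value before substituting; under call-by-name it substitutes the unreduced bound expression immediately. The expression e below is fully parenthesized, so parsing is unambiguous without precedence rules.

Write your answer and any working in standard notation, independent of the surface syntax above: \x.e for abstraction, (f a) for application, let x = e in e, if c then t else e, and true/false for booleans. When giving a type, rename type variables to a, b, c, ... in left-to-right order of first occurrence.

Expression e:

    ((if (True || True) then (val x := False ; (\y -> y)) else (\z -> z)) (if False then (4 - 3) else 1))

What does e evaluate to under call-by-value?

Answer: 1

Derivation:
step 0: ((if (true || true) then (let x = false in (\y.y)) else (\z.z)) (if false then (4 - 3) else 1))
step 1: [delta@0.0] ((if true then (let x = false in (\y.y)) else (\z.z)) (if false then (4 - 3) else 1))
step 2: [if@0] ((let x = false in (\y.y)) (if false then (4 - 3) else 1))
step 3: [let@0] ((\y.y) (if false then (4 - 3) else 1))
step 4: [if@1] ((\y.y) 1)
step 5: [beta@root] 1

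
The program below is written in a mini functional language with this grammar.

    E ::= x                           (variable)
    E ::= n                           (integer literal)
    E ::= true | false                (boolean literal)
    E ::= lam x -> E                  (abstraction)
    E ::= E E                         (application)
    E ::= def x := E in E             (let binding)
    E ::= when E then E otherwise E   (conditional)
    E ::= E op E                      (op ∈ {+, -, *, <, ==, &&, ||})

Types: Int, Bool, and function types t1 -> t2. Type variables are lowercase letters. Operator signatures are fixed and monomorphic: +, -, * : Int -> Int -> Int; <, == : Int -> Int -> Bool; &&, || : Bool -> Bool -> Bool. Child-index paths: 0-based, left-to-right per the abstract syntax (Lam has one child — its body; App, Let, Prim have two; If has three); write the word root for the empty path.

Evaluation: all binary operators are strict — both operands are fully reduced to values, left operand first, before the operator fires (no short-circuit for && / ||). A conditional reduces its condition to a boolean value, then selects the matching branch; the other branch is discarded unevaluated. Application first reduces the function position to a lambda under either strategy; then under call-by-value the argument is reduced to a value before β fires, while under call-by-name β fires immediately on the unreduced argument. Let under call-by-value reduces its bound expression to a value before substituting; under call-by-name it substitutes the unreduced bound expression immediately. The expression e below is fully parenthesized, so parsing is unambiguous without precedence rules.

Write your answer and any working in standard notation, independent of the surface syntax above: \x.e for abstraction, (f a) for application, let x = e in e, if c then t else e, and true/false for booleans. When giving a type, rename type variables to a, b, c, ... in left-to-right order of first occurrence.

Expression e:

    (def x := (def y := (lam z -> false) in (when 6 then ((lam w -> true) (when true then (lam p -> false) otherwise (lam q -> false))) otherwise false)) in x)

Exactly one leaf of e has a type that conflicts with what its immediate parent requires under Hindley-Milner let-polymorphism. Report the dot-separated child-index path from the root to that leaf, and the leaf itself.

Answer: 0.1.0 : 6

Trace:
\z._ : a -> Bool
let y : forall. a -> Bool
  unify Int ~ Bool
  FAIL: mismatch Int ~ Bool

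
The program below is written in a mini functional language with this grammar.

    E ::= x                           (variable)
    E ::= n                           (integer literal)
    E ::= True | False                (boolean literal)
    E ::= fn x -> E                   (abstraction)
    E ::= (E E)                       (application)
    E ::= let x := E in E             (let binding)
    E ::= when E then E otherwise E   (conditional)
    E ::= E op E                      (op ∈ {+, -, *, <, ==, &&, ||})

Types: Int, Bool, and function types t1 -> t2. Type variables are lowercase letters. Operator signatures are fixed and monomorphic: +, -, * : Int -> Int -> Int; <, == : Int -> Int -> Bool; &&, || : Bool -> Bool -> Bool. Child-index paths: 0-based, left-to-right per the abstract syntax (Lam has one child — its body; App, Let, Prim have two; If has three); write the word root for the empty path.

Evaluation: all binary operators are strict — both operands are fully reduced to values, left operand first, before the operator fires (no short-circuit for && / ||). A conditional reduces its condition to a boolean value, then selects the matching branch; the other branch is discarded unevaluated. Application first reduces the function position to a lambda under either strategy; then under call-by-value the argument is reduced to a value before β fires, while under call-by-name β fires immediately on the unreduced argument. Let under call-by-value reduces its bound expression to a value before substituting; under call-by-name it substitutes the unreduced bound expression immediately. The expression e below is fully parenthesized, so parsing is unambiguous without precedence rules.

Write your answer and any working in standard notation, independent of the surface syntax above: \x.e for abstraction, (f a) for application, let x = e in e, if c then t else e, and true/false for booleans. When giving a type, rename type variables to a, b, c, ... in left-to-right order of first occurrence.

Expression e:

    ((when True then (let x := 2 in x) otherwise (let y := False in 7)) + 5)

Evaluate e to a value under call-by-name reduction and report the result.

Answer: 7

Working:
step 0: ((if true then (let x = 2 in x) else (let y = false in 7)) + 5)
step 1: [if@0] ((let x = 2 in x) + 5)
step 2: [let@0] (2 + 5)
step 3: [delta@root] 7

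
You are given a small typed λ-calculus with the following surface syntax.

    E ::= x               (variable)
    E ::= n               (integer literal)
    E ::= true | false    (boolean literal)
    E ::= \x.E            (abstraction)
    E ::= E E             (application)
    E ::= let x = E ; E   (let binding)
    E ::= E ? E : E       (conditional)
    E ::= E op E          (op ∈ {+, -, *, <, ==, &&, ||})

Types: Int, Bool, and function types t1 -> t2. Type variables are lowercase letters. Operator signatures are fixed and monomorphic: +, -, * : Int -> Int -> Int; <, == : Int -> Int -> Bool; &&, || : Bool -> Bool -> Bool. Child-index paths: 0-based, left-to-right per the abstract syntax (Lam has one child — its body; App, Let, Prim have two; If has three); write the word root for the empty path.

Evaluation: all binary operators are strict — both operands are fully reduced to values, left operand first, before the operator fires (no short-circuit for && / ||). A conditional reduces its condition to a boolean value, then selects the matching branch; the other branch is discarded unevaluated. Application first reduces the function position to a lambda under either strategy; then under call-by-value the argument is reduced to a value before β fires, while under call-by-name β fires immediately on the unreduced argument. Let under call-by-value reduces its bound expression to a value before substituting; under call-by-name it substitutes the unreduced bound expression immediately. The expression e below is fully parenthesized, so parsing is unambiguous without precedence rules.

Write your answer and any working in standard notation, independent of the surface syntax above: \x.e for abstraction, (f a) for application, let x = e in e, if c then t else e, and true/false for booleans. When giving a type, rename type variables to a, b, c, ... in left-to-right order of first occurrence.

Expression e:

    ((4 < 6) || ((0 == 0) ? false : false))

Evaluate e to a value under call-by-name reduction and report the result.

Trace:
step 0: ((4 < 6) || (if (0 == 0) then false else false))
step 1: [delta@0] (true || (if (0 == 0) then false else false))
step 2: [delta@1.0] (true || (if true then false else false))
step 3: [if@1] (true || false)
step 4: [delta@root] true

Answer: true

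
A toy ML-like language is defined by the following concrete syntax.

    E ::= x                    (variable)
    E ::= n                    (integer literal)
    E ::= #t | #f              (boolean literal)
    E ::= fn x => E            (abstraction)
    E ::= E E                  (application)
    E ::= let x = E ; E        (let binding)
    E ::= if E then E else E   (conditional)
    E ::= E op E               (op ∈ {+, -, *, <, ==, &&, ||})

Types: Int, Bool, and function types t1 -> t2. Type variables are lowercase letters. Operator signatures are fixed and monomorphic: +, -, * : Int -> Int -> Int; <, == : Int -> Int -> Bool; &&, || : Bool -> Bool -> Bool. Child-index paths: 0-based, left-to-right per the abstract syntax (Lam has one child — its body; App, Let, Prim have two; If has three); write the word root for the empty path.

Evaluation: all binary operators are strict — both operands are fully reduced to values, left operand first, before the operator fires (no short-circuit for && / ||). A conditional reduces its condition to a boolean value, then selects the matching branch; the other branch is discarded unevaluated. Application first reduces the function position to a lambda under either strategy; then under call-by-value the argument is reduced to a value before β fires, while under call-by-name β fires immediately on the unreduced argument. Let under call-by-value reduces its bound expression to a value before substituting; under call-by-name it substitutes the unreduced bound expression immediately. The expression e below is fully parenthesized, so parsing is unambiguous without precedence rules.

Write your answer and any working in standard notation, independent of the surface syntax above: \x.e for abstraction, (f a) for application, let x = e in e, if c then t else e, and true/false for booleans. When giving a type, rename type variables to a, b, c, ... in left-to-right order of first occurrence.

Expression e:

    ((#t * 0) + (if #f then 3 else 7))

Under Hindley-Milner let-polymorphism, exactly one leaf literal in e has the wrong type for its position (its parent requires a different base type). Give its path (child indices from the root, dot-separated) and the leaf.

Answer: 0.0 : true

Derivation:
  unify Bool ~ Int
  FAIL: mismatch Bool ~ Int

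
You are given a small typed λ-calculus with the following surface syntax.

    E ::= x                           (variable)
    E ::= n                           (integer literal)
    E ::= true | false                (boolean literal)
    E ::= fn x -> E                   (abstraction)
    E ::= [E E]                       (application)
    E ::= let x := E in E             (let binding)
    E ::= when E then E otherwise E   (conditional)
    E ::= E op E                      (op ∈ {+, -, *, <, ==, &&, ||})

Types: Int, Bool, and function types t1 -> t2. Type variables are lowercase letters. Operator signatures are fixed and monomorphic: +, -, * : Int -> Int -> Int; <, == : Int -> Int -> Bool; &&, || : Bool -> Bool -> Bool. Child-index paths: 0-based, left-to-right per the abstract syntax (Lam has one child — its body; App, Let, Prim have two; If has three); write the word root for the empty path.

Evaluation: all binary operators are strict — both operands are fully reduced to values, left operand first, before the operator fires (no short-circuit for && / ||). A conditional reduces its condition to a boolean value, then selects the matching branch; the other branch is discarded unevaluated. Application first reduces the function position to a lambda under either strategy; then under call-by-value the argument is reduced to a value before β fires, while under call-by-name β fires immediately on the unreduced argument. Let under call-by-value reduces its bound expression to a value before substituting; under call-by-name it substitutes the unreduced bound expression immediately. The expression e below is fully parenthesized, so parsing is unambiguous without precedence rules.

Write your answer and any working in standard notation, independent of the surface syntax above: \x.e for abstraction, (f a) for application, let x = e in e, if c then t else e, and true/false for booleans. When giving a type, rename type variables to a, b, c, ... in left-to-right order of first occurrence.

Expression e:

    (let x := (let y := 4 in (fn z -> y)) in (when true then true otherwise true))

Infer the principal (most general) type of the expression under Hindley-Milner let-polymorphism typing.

Derivation:
let y : Int
y : Int
\z._ : a -> Int
let x : forall. a -> Int
  unify Bool ~ Bool
  unify Bool ~ Bool

Answer: Bool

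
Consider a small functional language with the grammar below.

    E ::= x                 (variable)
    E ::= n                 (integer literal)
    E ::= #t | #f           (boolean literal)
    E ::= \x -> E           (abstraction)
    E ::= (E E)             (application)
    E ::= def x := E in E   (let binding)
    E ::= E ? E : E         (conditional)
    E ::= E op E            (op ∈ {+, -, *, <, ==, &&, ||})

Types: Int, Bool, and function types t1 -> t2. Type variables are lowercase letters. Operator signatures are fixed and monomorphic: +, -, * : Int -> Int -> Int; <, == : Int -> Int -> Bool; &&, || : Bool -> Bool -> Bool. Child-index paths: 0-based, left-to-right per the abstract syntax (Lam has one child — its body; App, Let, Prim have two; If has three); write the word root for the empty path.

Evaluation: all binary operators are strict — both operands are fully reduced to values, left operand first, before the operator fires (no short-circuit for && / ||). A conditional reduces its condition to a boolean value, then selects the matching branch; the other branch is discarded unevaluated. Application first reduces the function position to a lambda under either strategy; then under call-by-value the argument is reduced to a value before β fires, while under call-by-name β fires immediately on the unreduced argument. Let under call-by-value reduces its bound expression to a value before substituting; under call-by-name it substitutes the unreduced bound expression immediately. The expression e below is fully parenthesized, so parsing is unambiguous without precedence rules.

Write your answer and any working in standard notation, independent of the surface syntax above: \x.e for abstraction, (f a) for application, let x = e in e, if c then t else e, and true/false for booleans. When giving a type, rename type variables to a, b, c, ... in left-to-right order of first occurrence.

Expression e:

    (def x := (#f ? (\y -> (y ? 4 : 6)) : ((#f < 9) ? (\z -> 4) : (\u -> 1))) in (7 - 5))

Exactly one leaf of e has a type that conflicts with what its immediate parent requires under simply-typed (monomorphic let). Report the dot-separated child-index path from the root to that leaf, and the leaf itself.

Answer: 0.2.0.0 : false

Derivation:
  unify Bool ~ Bool
y : a
  unify a ~ Bool
  unify Int ~ Int
\y._ : Bool -> Int
  unify Bool ~ Int
  FAIL: mismatch Bool ~ Int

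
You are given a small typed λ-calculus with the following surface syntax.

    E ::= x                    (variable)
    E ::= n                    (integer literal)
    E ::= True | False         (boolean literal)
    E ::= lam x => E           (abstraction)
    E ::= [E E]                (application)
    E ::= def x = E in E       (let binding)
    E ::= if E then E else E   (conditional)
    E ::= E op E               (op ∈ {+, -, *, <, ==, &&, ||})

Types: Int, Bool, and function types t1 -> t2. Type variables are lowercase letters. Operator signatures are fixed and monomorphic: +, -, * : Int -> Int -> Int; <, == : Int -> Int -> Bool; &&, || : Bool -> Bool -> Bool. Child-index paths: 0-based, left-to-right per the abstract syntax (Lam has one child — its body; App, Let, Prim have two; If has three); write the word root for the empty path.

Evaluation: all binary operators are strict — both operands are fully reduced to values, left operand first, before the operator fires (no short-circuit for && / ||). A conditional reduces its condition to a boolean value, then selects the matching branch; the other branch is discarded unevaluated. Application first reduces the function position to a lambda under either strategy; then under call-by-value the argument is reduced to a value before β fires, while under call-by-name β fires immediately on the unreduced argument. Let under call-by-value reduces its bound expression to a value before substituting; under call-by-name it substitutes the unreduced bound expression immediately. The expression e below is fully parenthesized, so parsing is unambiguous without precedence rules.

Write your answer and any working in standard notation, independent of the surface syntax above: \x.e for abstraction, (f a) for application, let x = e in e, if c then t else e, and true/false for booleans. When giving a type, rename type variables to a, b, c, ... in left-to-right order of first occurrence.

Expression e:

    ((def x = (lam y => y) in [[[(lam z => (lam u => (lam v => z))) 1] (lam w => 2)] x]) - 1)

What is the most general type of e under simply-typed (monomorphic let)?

Working:
y : a
\y._ : a -> a
let x : a -> a
z : b
\v._ : d -> b
\u._ : c -> d -> b
\z._ : b -> c -> d -> b
  unify b -> c -> d -> b ~ Int -> e
  unify b ~ Int
  unify c -> d -> Int ~ e
_ _ : c -> d -> Int
\w._ : f -> Int
  unify c -> d -> Int ~ (f -> Int) -> g
  unify c ~ f -> Int
  unify d -> Int ~ g
_ _ : d -> Int
x : a -> a
  unify d -> Int ~ (a -> a) -> h
  unify d ~ a -> a
  unify Int ~ h
_ _ : Int
  unify Int ~ Int
  unify Int ~ Int

Answer: Int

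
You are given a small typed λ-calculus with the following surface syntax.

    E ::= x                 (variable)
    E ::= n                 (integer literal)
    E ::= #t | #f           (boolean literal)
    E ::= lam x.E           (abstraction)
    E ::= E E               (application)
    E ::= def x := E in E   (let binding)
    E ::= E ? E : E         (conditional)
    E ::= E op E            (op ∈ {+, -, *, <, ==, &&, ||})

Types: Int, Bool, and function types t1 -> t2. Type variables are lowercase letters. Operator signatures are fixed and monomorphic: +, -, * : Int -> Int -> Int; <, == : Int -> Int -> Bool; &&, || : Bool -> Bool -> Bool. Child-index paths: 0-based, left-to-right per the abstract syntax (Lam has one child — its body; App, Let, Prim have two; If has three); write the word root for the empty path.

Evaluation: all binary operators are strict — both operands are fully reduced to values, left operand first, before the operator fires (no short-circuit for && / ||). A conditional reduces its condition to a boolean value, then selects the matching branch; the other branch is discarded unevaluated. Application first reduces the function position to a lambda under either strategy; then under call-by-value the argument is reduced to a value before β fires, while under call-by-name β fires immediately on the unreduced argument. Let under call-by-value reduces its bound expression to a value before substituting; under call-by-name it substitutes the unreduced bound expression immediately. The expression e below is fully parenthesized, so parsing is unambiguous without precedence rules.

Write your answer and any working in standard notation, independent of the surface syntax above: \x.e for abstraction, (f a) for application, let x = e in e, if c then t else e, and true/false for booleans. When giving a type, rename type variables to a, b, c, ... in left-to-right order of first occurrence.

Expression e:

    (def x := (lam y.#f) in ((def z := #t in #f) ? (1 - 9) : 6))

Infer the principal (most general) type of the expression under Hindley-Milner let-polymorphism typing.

Derivation:
\y._ : a -> Bool
let x : forall. a -> Bool
let z : Bool
  unify Bool ~ Bool
  unify Int ~ Int
  unify Int ~ Int
  unify Int ~ Int

Answer: Int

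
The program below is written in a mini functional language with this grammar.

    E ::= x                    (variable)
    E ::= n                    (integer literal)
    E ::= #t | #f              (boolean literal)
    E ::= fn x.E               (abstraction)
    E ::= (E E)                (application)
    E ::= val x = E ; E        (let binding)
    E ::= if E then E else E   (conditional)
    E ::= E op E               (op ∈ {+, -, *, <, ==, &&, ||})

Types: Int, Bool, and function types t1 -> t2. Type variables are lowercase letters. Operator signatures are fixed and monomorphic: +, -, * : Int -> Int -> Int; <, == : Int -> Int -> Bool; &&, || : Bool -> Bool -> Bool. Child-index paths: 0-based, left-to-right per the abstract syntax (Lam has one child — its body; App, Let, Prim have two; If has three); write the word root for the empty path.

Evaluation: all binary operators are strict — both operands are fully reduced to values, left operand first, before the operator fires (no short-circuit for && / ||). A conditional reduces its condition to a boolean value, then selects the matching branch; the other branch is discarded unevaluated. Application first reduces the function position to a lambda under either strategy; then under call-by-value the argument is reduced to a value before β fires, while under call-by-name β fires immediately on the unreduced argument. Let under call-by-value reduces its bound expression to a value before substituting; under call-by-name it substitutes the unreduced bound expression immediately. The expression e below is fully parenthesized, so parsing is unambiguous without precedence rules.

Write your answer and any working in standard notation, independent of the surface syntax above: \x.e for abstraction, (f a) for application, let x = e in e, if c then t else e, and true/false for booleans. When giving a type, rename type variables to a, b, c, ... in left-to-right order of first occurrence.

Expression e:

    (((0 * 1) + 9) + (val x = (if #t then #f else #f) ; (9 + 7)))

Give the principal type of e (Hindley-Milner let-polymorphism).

Answer: Int

Derivation:
  unify Int ~ Int
  unify Int ~ Int
  unify Int ~ Int
  unify Int ~ Int
  unify Int ~ Int
  unify Bool ~ Bool
  unify Bool ~ Bool
let x : Bool
  unify Int ~ Int
  unify Int ~ Int
  unify Int ~ Int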